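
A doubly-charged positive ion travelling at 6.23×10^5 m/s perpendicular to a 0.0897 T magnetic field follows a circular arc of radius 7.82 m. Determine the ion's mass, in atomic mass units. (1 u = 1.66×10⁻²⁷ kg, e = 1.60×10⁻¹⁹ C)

m ≈ 217 u

qvB = mv²/r ⇒ m = qBr/v.
m = (2×1.60×10^-19)(0.0897)(7.82) / (6.23×10^5) = 3.60×10^-25 kg = 217 u.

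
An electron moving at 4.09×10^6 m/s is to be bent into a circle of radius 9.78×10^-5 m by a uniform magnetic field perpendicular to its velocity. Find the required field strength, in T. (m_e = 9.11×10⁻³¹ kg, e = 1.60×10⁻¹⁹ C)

qvB = mv²/r gives B = mv/(qr).
B = (9.11×10^-31)(4.09×10^6) / [(1×1.60×10^-19)(9.78×10^-5)] = 0.238 T.

B ≈ 0.238 T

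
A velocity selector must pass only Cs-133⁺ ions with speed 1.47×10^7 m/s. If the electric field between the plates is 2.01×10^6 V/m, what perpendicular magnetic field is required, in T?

B ≈ 0.137 T

qE = qvB ⇒ B = E/v = (2.01×10^6) / (1.47×10^7) = 0.137 T.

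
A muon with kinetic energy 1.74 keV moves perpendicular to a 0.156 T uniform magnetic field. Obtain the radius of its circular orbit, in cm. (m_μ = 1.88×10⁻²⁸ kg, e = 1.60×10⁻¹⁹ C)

r ≈ 1.30 cm

Convert the energy: K = 1.74 keV = 2.78×10^-16 J.
v = √(2K/m) = √(2·2.78×10^-16/1.88×10^-28) = 1.72×10^6 m/s.
r = mv/(qB) = (1.88×10^-28)(1.72×10^6) / [(1×1.60×10^-19)(0.156)] = 0.0130 m.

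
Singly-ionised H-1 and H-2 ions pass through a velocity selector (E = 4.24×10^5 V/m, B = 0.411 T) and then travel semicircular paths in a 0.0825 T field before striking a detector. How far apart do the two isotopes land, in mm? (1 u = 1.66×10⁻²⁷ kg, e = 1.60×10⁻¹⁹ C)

Both emerge at v = E/B₁ = 1.03×10^6 m/s.
r = mv/(qB₂), so r₁ = 0.130 m and r₂ = 0.259 m, giving Δr = 0.130 m.
After a semicircle each ion lands a diameter 2r from the entry slit, so the separation is 2Δr = 0.259 m.

Δd ≈ 259 mm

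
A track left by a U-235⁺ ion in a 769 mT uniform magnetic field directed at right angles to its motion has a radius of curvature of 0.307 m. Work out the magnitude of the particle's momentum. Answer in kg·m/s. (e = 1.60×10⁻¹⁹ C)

p ≈ 3.78×10^-20 kg·m/s

Since qvB = mv²/r, the momentum p = mv = qBr.
p = (1×1.60×10^-19)(0.769)(0.307) = 3.78×10^-20 kg·m/s.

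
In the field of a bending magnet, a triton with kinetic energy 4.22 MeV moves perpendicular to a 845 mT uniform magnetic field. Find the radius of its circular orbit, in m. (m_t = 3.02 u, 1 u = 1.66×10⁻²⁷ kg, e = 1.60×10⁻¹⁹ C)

Convert the energy: K = 4.22 MeV = 6.75×10^-13 J.
v = √(2K/m) = √(2·6.75×10^-13/5.01×10^-27) = 1.64×10^7 m/s.
r = mv/(qB) = (5.01×10^-27)(1.64×10^7) / [(1×1.60×10^-19)(0.845)] = 0.609 m.

r ≈ 0.609 m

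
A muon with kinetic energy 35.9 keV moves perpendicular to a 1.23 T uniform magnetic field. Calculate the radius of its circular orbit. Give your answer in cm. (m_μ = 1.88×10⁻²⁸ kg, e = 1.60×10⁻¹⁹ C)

r ≈ 0.747 cm

Convert the energy: K = 35.9 keV = 5.74×10^-15 J.
v = √(2K/m) = √(2·5.74×10^-15/1.88×10^-28) = 7.82×10^6 m/s.
r = mv/(qB) = (1.88×10^-28)(7.82×10^6) / [(1×1.60×10^-19)(1.23)] = 7.47×10^-3 m.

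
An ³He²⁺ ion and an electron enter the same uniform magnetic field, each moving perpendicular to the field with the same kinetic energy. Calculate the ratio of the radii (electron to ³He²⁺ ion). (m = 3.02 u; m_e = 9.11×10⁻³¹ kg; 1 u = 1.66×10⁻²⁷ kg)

r = √(2mK)/(qB) ⇒ at equal K, r ∝ √m/q.
r_{electron}/r_{³He²⁺ ion} = 0.0270.

ratio ≈ 0.0270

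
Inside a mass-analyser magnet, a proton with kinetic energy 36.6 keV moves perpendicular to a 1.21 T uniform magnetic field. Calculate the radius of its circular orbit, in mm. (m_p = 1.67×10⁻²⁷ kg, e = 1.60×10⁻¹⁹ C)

Convert the energy: K = 36.6 keV = 5.86×10^-15 J.
v = √(2K/m) = √(2·5.86×10^-15/1.67×10^-27) = 2.65×10^6 m/s.
r = mv/(qB) = (1.67×10^-27)(2.65×10^6) / [(1×1.60×10^-19)(1.21)] = 0.0228 m.

r ≈ 22.8 mm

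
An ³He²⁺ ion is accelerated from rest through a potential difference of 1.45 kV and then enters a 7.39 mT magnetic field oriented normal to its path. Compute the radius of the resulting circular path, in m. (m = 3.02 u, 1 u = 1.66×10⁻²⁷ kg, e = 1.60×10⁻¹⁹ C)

r ≈ 0.912 m

The kinetic energy gained is K = qV = (2×1.60×10^-19)(1450) = 4.64×10^-16 J.
v = √(2K/m) = 4.30×10^5 m/s.
r = mv/(qB) = (5.01×10^-27)(4.30×10^5) / [(2×1.60×10^-19)(7.39×10^-3)] = 0.912 m.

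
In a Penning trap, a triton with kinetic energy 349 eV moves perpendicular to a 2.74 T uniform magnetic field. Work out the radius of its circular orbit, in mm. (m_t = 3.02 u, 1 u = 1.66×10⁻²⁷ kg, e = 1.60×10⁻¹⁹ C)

r ≈ 1.71 mm

Convert the energy: K = 349 eV = 5.58×10^-17 J.
v = √(2K/m) = √(2·5.58×10^-17/5.01×10^-27) = 1.49×10^5 m/s.
r = mv/(qB) = (5.01×10^-27)(1.49×10^5) / [(1×1.60×10^-19)(2.74)] = 1.71×10^-3 m.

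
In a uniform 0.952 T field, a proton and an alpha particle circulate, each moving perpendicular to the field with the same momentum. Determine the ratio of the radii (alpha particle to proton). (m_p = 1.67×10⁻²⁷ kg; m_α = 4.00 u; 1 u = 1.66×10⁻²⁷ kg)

ratio ≈ 0.500

r = p/(qB) ⇒ at equal p, r ∝ 1/q.
r_{alpha particle}/r_{proton} = 0.500.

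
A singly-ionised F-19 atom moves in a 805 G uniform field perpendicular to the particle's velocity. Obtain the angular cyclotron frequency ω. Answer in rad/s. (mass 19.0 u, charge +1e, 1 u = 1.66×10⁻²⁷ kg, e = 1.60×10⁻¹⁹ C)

ω = qB/m = (1×1.60×10^-19)(0.0805) / (3.15×10^-26) = 4.08×10^5 rad/s.

ω ≈ 4.08×10^5 rad/s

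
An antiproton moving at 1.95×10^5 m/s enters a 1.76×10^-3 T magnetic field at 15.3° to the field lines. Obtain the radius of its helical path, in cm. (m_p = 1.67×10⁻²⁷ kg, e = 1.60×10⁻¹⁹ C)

Only the perpendicular component v⊥ = v sin15.3° = 5.15×10^4 m/s is bent by the field.
r = m v⊥ /(qB) = (1.67×10^-27)(5.15×10^4) / [(1×1.60×10^-19)(1.76×10^-3)] = 0.305 m.

r ≈ 30.5 cm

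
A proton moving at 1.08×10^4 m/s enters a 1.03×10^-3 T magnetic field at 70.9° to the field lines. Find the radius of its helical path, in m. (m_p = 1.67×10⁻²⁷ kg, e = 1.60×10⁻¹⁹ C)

r ≈ 0.103 m

Only the perpendicular component v⊥ = v sin70.9° = 1.02×10^4 m/s is bent by the field.
r = m v⊥ /(qB) = (1.67×10^-27)(1.02×10^4) / [(1×1.60×10^-19)(1.03×10^-3)] = 0.103 m.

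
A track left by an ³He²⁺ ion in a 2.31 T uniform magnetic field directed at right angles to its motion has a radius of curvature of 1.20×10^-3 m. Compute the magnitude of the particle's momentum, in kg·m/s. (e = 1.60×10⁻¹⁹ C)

Since qvB = mv²/r, the momentum p = mv = qBr.
p = (2×1.60×10^-19)(2.31)(1.20×10^-3) = 8.87×10^-22 kg·m/s.

p ≈ 8.87×10^-22 kg·m/s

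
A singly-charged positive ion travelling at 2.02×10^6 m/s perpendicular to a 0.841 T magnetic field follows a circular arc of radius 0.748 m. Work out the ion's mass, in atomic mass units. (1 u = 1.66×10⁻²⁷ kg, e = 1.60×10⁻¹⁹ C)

m ≈ 30.0 u

qvB = mv²/r ⇒ m = qBr/v.
m = (1×1.60×10^-19)(0.841)(0.748) / (2.02×10^6) = 4.98×10^-26 kg = 30.0 u.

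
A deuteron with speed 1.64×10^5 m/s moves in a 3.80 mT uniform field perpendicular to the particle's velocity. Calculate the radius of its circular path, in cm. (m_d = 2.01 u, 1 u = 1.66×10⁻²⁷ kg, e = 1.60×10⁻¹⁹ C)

The magnetic force provides the centripetal force: qvB = mv²/r, so r = mv/(qB).
r = (3.34×10^-27 kg)(1.64×10^5 m/s) / [(1×1.60×10^-19 C)(3.80×10^-3 T)] = 0.900 m.

r ≈ 90.0 cm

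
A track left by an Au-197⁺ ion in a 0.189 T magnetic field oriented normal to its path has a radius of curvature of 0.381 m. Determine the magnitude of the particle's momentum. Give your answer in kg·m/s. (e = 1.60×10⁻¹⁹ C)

Since qvB = mv²/r, the momentum p = mv = qBr.
p = (1×1.60×10^-19)(0.189)(0.381) = 1.15×10^-20 kg·m/s.

p ≈ 1.15×10^-20 kg·m/s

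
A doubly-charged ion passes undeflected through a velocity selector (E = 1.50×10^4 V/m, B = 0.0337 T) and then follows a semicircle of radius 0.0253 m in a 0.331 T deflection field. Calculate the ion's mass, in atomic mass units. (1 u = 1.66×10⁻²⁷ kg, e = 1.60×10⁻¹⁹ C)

m ≈ 3.63 u

v = E/B₁ = 4.45×10^5 m/s.
From r = mv/(qB₂), m = qB₂r/v = (2×1.60×10^-19)(0.331)(0.0253) / (4.45×10^5) = 6.02×10^-27 kg.
In atomic mass units: m = 6.02×10^-27 / 1.66×10^-27 = 3.63 u.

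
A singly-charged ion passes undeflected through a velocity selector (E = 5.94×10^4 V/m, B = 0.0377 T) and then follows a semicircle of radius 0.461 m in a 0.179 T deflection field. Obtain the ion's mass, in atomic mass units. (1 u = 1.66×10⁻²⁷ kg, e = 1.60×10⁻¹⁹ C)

v = E/B₁ = 1.58×10^6 m/s.
From r = mv/(qB₂), m = qB₂r/v = (1×1.60×10^-19)(0.179)(0.461) / (1.58×10^6) = 8.38×10^-27 kg.
In atomic mass units: m = 8.38×10^-27 / 1.66×10^-27 = 5.05 u.

m ≈ 5.05 u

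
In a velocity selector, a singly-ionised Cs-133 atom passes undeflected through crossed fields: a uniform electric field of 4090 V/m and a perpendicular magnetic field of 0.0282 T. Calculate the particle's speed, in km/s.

For zero net force, qE = qvB, so v = E/B.
v = (4090) / (0.0282) = 1.45×10^5 m/s.

v ≈ 145 km/s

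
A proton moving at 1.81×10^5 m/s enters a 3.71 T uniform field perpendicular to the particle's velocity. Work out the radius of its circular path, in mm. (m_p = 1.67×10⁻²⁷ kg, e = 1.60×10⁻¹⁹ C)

r ≈ 0.509 mm

The magnetic force provides the centripetal force: qvB = mv²/r, so r = mv/(qB).
r = (1.67×10^-27 kg)(1.81×10^5 m/s) / [(1×1.60×10^-19 C)(3.71 T)] = 5.09×10^-4 m.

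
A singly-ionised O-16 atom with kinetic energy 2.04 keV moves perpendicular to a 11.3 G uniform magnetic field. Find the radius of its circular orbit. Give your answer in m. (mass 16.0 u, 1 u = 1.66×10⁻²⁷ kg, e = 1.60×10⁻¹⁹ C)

r ≈ 23.0 m

Convert the energy: K = 2.04 keV = 3.26×10^-16 J.
v = √(2K/m) = √(2·3.26×10^-16/2.66×10^-26) = 1.57×10^5 m/s.
r = mv/(qB) = (2.66×10^-26)(1.57×10^5) / [(1×1.60×10^-19)(1.13×10^-3)] = 23.0 m.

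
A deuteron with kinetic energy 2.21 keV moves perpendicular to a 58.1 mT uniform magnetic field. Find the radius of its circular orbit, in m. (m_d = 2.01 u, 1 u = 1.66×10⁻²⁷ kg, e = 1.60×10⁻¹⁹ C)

r ≈ 0.165 m

Convert the energy: K = 2.21 keV = 3.54×10^-16 J.
v = √(2K/m) = √(2·3.54×10^-16/3.34×10^-27) = 4.60×10^5 m/s.
r = mv/(qB) = (3.34×10^-27)(4.60×10^5) / [(1×1.60×10^-19)(0.0581)] = 0.165 m.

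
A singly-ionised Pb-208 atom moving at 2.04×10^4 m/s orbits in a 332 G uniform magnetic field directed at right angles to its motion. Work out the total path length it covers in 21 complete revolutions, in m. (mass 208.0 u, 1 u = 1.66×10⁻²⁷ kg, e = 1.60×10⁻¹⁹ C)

r = mv/(qB) = 1.33 m, so one revolution covers 2πr = 8.33 m.
In 21 revolutions: L = 21·2πr = 175 m.

L ≈ 175 m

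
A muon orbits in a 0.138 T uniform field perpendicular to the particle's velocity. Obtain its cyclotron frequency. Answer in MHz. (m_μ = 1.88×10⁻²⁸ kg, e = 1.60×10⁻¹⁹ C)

f = qB/(2πm) = (1×1.60×10^-19)(0.138) / [2π(1.88×10^-28)] = 1.87×10^7 Hz.

f ≈ 18.7 MHz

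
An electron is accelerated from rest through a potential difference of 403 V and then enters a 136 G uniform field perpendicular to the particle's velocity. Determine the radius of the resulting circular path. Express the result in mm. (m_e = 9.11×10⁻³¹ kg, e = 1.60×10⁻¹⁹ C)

The kinetic energy gained is K = qV = (1×1.60×10^-19)(403) = 6.45×10^-17 J.
v = √(2K/m) = 1.19×10^7 m/s.
r = mv/(qB) = (9.11×10^-31)(1.19×10^7) / [(1×1.60×10^-19)(0.0136)] = 4.98×10^-3 m.

r ≈ 4.98 mm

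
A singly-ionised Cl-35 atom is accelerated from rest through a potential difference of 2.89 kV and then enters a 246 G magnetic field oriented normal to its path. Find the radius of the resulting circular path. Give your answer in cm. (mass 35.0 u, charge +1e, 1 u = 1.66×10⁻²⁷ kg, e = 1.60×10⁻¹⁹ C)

r ≈ 186 cm

The kinetic energy gained is K = qV = (1×1.60×10^-19)(2890) = 4.62×10^-16 J.
v = √(2K/m) = 1.26×10^5 m/s.
r = mv/(qB) = (5.81×10^-26)(1.26×10^5) / [(1×1.60×10^-19)(0.0246)] = 1.86 m.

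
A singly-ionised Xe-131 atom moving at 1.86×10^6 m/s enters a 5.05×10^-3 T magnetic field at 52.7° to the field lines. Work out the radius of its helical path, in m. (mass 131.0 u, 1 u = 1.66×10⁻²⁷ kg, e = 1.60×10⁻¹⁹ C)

r ≈ 398 m

Only the perpendicular component v⊥ = v sin52.7° = 1.48×10^6 m/s is bent by the field.
r = m v⊥ /(qB) = (2.17×10^-25)(1.48×10^6) / [(1×1.60×10^-19)(5.05×10^-3)] = 398 m.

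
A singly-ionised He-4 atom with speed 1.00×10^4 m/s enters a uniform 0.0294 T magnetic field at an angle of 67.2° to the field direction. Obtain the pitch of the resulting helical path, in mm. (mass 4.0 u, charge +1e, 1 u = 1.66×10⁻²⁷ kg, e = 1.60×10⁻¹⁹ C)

The velocity component along B is v∥ = v cos67.2° = 3880 m/s.
The cyclotron period T = 2πm/(qB) = 8.87×10^-6 s is set by m, q, B alone.
Pitch = v∥·T = (3880)(8.87×10^-6) = 0.0344 m.

pitch ≈ 34.4 mm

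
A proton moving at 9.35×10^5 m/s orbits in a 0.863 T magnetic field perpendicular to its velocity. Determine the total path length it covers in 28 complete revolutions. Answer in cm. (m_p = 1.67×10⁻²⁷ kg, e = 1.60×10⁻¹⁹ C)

L ≈ 199 cm

r = mv/(qB) = 0.0113 m, so one revolution covers 2πr = 0.0711 m.
In 28 revolutions: L = 28·2πr = 1.99 m.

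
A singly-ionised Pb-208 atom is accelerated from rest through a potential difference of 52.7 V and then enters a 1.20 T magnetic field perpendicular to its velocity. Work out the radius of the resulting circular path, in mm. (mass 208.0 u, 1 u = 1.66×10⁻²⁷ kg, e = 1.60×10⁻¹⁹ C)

r ≈ 12.6 mm

The kinetic energy gained is K = qV = (1×1.60×10^-19)(52.7) = 8.43×10^-18 J.
v = √(2K/m) = 6990 m/s.
r = mv/(qB) = (3.45×10^-25)(6990) / [(1×1.60×10^-19)(1.20)] = 0.0126 m.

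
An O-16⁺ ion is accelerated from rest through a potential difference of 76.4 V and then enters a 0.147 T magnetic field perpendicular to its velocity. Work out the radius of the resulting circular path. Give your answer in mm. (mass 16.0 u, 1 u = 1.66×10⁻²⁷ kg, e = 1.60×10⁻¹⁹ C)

The kinetic energy gained is K = qV = (1×1.60×10^-19)(76.4) = 1.22×10^-17 J.
v = √(2K/m) = 3.03×10^4 m/s.
r = mv/(qB) = (2.66×10^-26)(3.03×10^4) / [(1×1.60×10^-19)(0.147)] = 0.0343 m.

r ≈ 34.3 mm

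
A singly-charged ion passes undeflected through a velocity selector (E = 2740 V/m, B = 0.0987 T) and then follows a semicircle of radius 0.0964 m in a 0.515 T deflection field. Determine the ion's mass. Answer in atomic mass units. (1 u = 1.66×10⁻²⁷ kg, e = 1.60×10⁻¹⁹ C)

m ≈ 172 u

v = E/B₁ = 2.78×10^4 m/s.
From r = mv/(qB₂), m = qB₂r/v = (1×1.60×10^-19)(0.515)(0.0964) / (2.78×10^4) = 2.86×10^-25 kg.
In atomic mass units: m = 2.86×10^-25 / 1.66×10^-27 = 172 u.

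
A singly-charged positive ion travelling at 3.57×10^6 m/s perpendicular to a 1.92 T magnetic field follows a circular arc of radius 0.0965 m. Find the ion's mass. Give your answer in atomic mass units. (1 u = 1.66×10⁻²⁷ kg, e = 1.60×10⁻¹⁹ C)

m ≈ 5.00 u

qvB = mv²/r ⇒ m = qBr/v.
m = (1×1.60×10^-19)(1.92)(0.0965) / (3.57×10^6) = 8.30×10^-27 kg = 5.00 u.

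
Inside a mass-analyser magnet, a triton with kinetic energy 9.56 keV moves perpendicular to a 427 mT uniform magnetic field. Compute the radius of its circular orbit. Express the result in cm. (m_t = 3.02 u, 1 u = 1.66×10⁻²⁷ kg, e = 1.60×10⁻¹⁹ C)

r ≈ 5.73 cm

Convert the energy: K = 9.56 keV = 1.53×10^-15 J.
v = √(2K/m) = √(2·1.53×10^-15/5.01×10^-27) = 7.81×10^5 m/s.
r = mv/(qB) = (5.01×10^-27)(7.81×10^5) / [(1×1.60×10^-19)(0.427)] = 0.0573 m.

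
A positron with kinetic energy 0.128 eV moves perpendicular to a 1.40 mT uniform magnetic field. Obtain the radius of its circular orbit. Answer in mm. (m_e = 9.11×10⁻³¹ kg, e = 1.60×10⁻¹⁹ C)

Convert the energy: K = 0.128 eV = 2.05×10^-20 J.
v = √(2K/m) = √(2·2.05×10^-20/9.11×10^-31) = 2.12×10^5 m/s.
r = mv/(qB) = (9.11×10^-31)(2.12×10^5) / [(1×1.60×10^-19)(1.40×10^-3)] = 8.62×10^-4 m.

r ≈ 0.862 mm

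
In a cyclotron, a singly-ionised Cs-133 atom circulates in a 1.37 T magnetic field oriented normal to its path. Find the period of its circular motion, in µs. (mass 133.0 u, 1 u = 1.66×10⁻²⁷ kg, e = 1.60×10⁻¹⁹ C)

The cyclotron period is independent of speed: T = 2πm/(qB).
T = 2π(2.21×10^-25) / [(1×1.60×10^-19)(1.37)] = 6.33×10^-6 s.

T ≈ 6.33 µs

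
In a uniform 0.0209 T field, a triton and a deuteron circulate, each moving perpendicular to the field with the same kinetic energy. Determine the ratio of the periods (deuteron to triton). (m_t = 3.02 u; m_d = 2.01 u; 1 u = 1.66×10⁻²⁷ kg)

T = 2πm/(qB) is independent of speed, so T₂/T₁ = (m₂/q₂)/(m₁/q₁).
T_{deuteron}/T_{triton} = (3.34×10^-27/1e) / (5.01×10^-27/1e) = 0.666.

ratio ≈ 0.666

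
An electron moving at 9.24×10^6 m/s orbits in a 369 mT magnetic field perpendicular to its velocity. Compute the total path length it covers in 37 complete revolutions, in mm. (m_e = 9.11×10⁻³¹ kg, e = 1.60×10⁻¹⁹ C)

L ≈ 33.1 mm

r = mv/(qB) = 1.43×10^-4 m, so one revolution covers 2πr = 8.96×10^-4 m.
In 37 revolutions: L = 37·2πr = 0.0331 m.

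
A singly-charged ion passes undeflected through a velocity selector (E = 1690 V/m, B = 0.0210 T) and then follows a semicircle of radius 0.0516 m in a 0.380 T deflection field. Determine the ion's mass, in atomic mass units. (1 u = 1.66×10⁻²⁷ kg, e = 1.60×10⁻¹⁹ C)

v = E/B₁ = 8.05×10^4 m/s.
From r = mv/(qB₂), m = qB₂r/v = (1×1.60×10^-19)(0.380)(0.0516) / (8.05×10^4) = 3.90×10^-26 kg.
In atomic mass units: m = 3.90×10^-26 / 1.66×10^-27 = 23.5 u.

m ≈ 23.5 u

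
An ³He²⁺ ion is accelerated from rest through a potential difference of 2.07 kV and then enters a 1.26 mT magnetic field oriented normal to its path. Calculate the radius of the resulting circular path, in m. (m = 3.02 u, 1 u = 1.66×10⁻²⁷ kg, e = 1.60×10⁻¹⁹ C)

r ≈ 6.39 m

The kinetic energy gained is K = qV = (2×1.60×10^-19)(2070) = 6.62×10^-16 J.
v = √(2K/m) = 5.14×10^5 m/s.
r = mv/(qB) = (5.01×10^-27)(5.14×10^5) / [(2×1.60×10^-19)(1.26×10^-3)] = 6.39 m.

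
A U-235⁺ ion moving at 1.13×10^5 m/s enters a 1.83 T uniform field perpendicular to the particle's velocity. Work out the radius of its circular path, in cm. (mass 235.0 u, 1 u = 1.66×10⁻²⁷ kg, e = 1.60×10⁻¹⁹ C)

r ≈ 15.1 cm

The magnetic force provides the centripetal force: qvB = mv²/r, so r = mv/(qB).
r = (3.90×10^-25 kg)(1.13×10^5 m/s) / [(1×1.60×10^-19 C)(1.83 T)] = 0.151 m.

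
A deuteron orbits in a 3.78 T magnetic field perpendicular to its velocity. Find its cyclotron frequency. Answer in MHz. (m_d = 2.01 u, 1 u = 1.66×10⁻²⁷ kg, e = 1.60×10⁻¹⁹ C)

f ≈ 28.8 MHz

f = qB/(2πm) = (1×1.60×10^-19)(3.78) / [2π(3.34×10^-27)] = 2.88×10^7 Hz.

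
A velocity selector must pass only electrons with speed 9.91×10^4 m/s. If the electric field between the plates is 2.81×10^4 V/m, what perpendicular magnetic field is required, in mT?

B ≈ 284 mT

qE = qvB ⇒ B = E/v = (2.81×10^4) / (9.91×10^4) = 0.284 T.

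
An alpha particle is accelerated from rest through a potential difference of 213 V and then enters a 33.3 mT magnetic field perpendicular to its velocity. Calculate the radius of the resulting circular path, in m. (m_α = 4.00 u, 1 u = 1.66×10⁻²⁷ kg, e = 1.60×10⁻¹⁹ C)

The kinetic energy gained is K = qV = (2×1.60×10^-19)(213) = 6.82×10^-17 J.
v = √(2K/m) = 1.43×10^5 m/s.
r = mv/(qB) = (6.64×10^-27)(1.43×10^5) / [(2×1.60×10^-19)(0.0333)] = 0.0893 m.

r ≈ 0.0893 m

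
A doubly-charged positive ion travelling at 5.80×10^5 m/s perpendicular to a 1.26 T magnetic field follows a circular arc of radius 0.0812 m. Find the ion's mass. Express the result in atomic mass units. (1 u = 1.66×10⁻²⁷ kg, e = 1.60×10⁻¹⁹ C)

qvB = mv²/r ⇒ m = qBr/v.
m = (2×1.60×10^-19)(1.26)(0.0812) / (5.80×10^5) = 5.64×10^-26 kg = 34.0 u.

m ≈ 34.0 u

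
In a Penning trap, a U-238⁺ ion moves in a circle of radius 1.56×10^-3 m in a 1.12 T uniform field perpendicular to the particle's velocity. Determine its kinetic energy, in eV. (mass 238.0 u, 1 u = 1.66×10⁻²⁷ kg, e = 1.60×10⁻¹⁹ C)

v = qBr/m = (1×1.60×10^-19)(1.12)(1.56×10^-3) / (3.95×10^-25) = 708 m/s.
K = ½mv² = 0.5·(3.95×10^-25)·(708)² = 9.89×10^-20 J = 0.618 eV.

K ≈ 0.618 eV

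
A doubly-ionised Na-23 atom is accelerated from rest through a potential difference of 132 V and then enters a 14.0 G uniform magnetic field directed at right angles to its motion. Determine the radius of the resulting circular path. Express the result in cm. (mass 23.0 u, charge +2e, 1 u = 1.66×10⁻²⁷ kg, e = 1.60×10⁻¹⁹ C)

r ≈ 401 cm

The kinetic energy gained is K = qV = (2×1.60×10^-19)(132) = 4.22×10^-17 J.
v = √(2K/m) = 4.70×10^4 m/s.
r = mv/(qB) = (3.82×10^-26)(4.70×10^4) / [(2×1.60×10^-19)(1.40×10^-3)] = 4.01 m.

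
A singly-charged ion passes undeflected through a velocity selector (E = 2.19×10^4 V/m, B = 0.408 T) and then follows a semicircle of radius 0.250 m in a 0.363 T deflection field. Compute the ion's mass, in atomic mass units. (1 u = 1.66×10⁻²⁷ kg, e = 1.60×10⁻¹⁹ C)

m ≈ 163 u

v = E/B₁ = 5.37×10^4 m/s.
From r = mv/(qB₂), m = qB₂r/v = (1×1.60×10^-19)(0.363)(0.250) / (5.37×10^4) = 2.71×10^-25 kg.
In atomic mass units: m = 2.71×10^-25 / 1.66×10^-27 = 163 u.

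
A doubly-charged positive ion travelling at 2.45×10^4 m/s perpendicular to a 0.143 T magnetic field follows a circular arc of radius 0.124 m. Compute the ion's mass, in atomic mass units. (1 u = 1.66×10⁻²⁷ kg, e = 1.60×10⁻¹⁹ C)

qvB = mv²/r ⇒ m = qBr/v.
m = (2×1.60×10^-19)(0.143)(0.124) / (2.45×10^4) = 2.32×10^-25 kg = 140 u.

m ≈ 140 u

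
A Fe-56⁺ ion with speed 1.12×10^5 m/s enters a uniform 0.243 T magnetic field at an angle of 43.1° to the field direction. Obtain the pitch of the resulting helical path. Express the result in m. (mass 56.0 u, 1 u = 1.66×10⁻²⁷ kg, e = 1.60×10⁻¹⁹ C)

The velocity component along B is v∥ = v cos43.1° = 8.18×10^4 m/s.
The cyclotron period T = 2πm/(qB) = 1.50×10^-5 s is set by m, q, B alone.
Pitch = v∥·T = (8.18×10^4)(1.50×10^-5) = 1.23 m.

pitch ≈ 1.23 m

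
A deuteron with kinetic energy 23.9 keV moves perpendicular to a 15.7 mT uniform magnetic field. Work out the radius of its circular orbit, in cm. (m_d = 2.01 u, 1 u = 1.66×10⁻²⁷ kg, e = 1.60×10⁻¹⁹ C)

r ≈ 201 cm

Convert the energy: K = 23.9 keV = 3.82×10^-15 J.
v = √(2K/m) = √(2·3.82×10^-15/3.34×10^-27) = 1.51×10^6 m/s.
r = mv/(qB) = (3.34×10^-27)(1.51×10^6) / [(1×1.60×10^-19)(0.0157)] = 2.01 m.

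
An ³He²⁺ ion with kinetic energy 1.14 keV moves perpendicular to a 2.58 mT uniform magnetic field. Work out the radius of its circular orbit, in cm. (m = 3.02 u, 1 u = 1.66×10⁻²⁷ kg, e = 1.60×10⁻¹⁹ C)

Convert the energy: K = 1.14 keV = 1.82×10^-16 J.
v = √(2K/m) = √(2·1.82×10^-16/5.01×10^-27) = 2.70×10^5 m/s.
r = mv/(qB) = (5.01×10^-27)(2.70×10^5) / [(2×1.60×10^-19)(2.58×10^-3)] = 1.64 m.

r ≈ 164 cm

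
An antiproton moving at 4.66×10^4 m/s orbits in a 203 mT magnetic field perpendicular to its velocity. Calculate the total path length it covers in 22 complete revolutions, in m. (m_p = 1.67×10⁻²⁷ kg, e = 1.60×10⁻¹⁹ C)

r = mv/(qB) = 2.40×10^-3 m, so one revolution covers 2πr = 0.0151 m.
In 22 revolutions: L = 22·2πr = 0.331 m.

L ≈ 0.331 m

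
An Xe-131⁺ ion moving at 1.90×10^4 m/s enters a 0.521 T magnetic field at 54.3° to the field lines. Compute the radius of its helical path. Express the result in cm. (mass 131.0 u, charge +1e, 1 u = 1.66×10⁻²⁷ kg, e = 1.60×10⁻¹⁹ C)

Only the perpendicular component v⊥ = v sin54.3° = 1.54×10^4 m/s is bent by the field.
r = m v⊥ /(qB) = (2.17×10^-25)(1.54×10^4) / [(1×1.60×10^-19)(0.521)] = 0.0403 m.

r ≈ 4.03 cm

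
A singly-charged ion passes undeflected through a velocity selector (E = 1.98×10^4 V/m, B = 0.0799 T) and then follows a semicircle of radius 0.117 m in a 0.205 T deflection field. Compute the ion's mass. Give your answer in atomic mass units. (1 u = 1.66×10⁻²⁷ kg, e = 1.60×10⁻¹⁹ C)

m ≈ 9.33 u

v = E/B₁ = 2.48×10^5 m/s.
From r = mv/(qB₂), m = qB₂r/v = (1×1.60×10^-19)(0.205)(0.117) / (2.48×10^5) = 1.55×10^-26 kg.
In atomic mass units: m = 1.55×10^-26 / 1.66×10^-27 = 9.33 u.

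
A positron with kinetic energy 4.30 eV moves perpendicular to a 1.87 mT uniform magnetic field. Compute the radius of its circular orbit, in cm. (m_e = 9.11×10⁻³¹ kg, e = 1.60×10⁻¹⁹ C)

Convert the energy: K = 4.30 eV = 6.88×10^-19 J.
v = √(2K/m) = √(2·6.88×10^-19/9.11×10^-31) = 1.23×10^6 m/s.
r = mv/(qB) = (9.11×10^-31)(1.23×10^6) / [(1×1.60×10^-19)(1.87×10^-3)] = 3.74×10^-3 m.

r ≈ 0.374 cm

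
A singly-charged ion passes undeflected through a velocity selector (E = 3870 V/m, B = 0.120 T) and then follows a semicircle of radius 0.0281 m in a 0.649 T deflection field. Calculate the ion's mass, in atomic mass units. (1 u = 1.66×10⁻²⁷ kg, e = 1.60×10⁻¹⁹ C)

m ≈ 54.5 u

v = E/B₁ = 3.23×10^4 m/s.
From r = mv/(qB₂), m = qB₂r/v = (1×1.60×10^-19)(0.649)(0.0281) / (3.23×10^4) = 9.05×10^-26 kg.
In atomic mass units: m = 9.05×10^-26 / 1.66×10^-27 = 54.5 u.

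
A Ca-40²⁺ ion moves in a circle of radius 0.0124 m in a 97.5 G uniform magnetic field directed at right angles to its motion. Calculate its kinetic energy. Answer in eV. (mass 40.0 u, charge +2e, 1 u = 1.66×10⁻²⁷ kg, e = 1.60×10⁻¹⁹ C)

v = qBr/m = (2×1.60×10^-19)(9.75×10^-3)(0.0124) / (6.64×10^-26) = 583 m/s.
K = ½mv² = 0.5·(6.64×10^-26)·(583)² = 1.13×10^-20 J = 0.0704 eV.

K ≈ 0.0704 eV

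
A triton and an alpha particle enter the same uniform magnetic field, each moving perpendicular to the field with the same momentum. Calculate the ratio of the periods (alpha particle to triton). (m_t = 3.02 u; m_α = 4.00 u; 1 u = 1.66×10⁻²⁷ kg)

ratio ≈ 0.662

T = 2πm/(qB) is independent of speed, so T₂/T₁ = (m₂/q₂)/(m₁/q₁).
T_{alpha particle}/T_{triton} = (6.64×10^-27/2e) / (5.01×10^-27/1e) = 0.662.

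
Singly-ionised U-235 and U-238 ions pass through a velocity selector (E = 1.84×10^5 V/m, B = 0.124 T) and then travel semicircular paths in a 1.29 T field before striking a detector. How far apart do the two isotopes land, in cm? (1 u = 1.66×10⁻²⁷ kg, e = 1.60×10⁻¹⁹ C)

Δd ≈ 7.16 cm

Both emerge at v = E/B₁ = 1.48×10^6 m/s.
r = mv/(qB₂), so r₁ = 2.8045 m and r₂ = 2.8403 m, giving Δr = 0.0358 m.
After a semicircle each ion lands a diameter 2r from the entry slit, so the separation is 2Δr = 0.0716 m.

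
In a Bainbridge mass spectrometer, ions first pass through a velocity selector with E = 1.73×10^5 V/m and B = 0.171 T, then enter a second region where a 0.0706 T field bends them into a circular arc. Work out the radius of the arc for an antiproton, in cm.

The selector passes v = E/B = 1.73×10^5/0.171 = 1.01×10^6 m/s.
In the deflection region, r = mv/(qB₂) = (1.67×10^-27)(1.01×10^6) / [(1×1.60×10^-19)(0.0706)] = 0.150 m.

r ≈ 15.0 cm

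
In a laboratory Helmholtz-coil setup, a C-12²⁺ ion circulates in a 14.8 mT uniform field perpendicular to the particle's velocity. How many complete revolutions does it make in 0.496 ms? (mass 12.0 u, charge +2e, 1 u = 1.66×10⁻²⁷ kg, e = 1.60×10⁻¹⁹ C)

T = 2πm/(qB) = 2π(1.992×10^-26) / [(2×1.60×10^-19)(0.0148)] = 2.6428×10^-5 s.
N = t/T = 4.96×10^-4 / 2.6428×10^-5 ≈ 18.77, so 18 complete revolutions.

N = 18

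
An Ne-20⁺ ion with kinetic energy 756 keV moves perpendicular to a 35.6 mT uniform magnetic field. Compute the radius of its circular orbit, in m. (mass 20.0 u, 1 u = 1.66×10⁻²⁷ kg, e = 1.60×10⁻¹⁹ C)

Convert the energy: K = 756 keV = 1.21×10^-13 J.
v = √(2K/m) = √(2·1.21×10^-13/3.32×10^-26) = 2.70×10^6 m/s.
r = mv/(qB) = (3.32×10^-26)(2.70×10^6) / [(1×1.60×10^-19)(0.0356)] = 15.7 m.

r ≈ 15.7 m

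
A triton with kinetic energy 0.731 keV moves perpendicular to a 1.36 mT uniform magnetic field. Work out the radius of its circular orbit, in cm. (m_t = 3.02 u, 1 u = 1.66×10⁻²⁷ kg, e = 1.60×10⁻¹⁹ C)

r ≈ 498 cm

Convert the energy: K = 0.731 keV = 1.17×10^-16 J.
v = √(2K/m) = √(2·1.17×10^-16/5.01×10^-27) = 2.16×10^5 m/s.
r = mv/(qB) = (5.01×10^-27)(2.16×10^5) / [(1×1.60×10^-19)(1.36×10^-3)] = 4.98 m.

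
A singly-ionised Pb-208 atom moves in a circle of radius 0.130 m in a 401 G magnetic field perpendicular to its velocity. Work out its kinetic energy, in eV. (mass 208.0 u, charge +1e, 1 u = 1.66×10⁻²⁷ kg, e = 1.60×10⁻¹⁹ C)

v = qBr/m = (1×1.60×10^-19)(0.0401)(0.130) / (3.45×10^-25) = 2420 m/s.
K = ½mv² = 0.5·(3.45×10^-25)·(2420)² = 1.01×10^-18 J = 6.30 eV.

K ≈ 6.30 eV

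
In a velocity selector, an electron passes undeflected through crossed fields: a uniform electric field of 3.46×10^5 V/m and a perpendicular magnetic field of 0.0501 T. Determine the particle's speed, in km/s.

v ≈ 6910 km/s

For zero net force, qE = qvB, so v = E/B.
v = (3.46×10^5) / (0.0501) = 6.91×10^6 m/s.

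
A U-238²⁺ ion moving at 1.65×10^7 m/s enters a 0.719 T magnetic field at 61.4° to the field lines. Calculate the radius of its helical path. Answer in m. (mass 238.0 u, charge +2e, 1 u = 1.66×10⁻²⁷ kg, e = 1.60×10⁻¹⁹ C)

Only the perpendicular component v⊥ = v sin61.4° = 1.45×10^7 m/s is bent by the field.
r = m v⊥ /(qB) = (3.95×10^-25)(1.45×10^7) / [(2×1.60×10^-19)(0.719)] = 24.9 m.

r ≈ 24.9 m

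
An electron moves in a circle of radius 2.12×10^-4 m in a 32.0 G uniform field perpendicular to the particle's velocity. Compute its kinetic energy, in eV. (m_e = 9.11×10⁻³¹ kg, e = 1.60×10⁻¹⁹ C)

K ≈ 0.0404 eV

v = qBr/m = (1×1.60×10^-19)(3.20×10^-3)(2.12×10^-4) / (9.11×10^-31) = 1.19×10^5 m/s.
K = ½mv² = 0.5·(9.11×10^-31)·(1.19×10^5)² = 6.47×10^-21 J = 0.0404 eV.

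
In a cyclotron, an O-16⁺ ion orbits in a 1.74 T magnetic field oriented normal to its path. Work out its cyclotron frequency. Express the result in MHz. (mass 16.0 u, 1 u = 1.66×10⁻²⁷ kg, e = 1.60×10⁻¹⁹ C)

f = qB/(2πm) = (1×1.60×10^-19)(1.74) / [2π(2.66×10^-26)] = 1.67×10^6 Hz.

f ≈ 1.67 MHz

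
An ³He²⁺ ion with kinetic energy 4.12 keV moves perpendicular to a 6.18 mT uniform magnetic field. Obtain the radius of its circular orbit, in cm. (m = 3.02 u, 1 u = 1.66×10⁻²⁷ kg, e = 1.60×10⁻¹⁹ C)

r ≈ 130 cm

Convert the energy: K = 4.12 keV = 6.59×10^-16 J.
v = √(2K/m) = √(2·6.59×10^-16/5.01×10^-27) = 5.13×10^5 m/s.
r = mv/(qB) = (5.01×10^-27)(5.13×10^5) / [(2×1.60×10^-19)(6.18×10^-3)] = 1.30 m.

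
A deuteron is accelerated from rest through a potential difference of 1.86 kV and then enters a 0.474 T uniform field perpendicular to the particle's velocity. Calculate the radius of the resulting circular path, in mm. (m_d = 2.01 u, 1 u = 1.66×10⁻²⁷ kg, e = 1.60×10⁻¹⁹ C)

r ≈ 18.6 mm

The kinetic energy gained is K = qV = (1×1.60×10^-19)(1860) = 2.98×10^-16 J.
v = √(2K/m) = 4.22×10^5 m/s.
r = mv/(qB) = (3.34×10^-27)(4.22×10^5) / [(1×1.60×10^-19)(0.474)] = 0.0186 m.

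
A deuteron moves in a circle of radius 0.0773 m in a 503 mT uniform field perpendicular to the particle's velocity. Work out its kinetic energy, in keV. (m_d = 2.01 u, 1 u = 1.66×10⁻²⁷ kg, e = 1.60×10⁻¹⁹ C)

v = qBr/m = (1×1.60×10^-19)(0.503)(0.0773) / (3.34×10^-27) = 1.86×10^6 m/s.
K = ½mv² = 0.5·(3.34×10^-27)·(1.86×10^6)² = 5.80×10^-15 J = 36.2 keV.

K ≈ 36.2 keV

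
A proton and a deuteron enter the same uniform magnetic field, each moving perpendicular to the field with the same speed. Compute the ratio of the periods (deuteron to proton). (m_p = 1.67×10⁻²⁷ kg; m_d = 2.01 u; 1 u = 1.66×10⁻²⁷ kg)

ratio ≈ 2.00

T = 2πm/(qB) is independent of speed, so T₂/T₁ = (m₂/q₂)/(m₁/q₁).
T_{deuteron}/T_{proton} = (3.34×10^-27/1e) / (1.67×10^-27/1e) = 2.00.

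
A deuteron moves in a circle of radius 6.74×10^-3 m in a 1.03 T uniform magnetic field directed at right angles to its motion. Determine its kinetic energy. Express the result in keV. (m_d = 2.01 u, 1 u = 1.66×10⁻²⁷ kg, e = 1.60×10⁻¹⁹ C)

K ≈ 1.16 keV

v = qBr/m = (1×1.60×10^-19)(1.03)(6.74×10^-3) / (3.34×10^-27) = 3.33×10^5 m/s.
K = ½mv² = 0.5·(3.34×10^-27)·(3.33×10^5)² = 1.85×10^-16 J = 1.16 keV.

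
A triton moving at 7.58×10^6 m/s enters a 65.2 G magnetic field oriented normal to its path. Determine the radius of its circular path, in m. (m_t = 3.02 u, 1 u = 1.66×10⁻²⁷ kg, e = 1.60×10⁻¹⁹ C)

r ≈ 36.4 m

The magnetic force provides the centripetal force: qvB = mv²/r, so r = mv/(qB).
r = (5.01×10^-27 kg)(7.58×10^6 m/s) / [(1×1.60×10^-19 C)(6.52×10^-3 T)] = 36.4 m.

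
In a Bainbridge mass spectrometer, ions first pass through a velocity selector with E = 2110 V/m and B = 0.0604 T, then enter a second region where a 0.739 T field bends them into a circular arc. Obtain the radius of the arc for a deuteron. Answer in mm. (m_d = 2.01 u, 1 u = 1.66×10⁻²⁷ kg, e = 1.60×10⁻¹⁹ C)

The selector passes v = E/B = 2110/0.0604 = 3.49×10^4 m/s.
In the deflection region, r = mv/(qB₂) = (3.34×10^-27)(3.49×10^4) / [(1×1.60×10^-19)(0.739)] = 9.86×10^-4 m.

r ≈ 0.986 mm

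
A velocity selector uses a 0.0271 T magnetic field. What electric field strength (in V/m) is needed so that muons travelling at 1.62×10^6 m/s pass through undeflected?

qE = qvB ⇒ E = vB = (1.62×10^6)(0.0271) = 4.39×10^4 V/m.

E ≈ 4.39×10^4 V/m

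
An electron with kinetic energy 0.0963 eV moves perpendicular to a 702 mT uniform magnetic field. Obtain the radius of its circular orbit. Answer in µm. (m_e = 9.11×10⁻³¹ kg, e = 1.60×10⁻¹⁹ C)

Convert the energy: K = 0.0963 eV = 1.54×10^-20 J.
v = √(2K/m) = √(2·1.54×10^-20/9.11×10^-31) = 1.84×10^5 m/s.
r = mv/(qB) = (9.11×10^-31)(1.84×10^5) / [(1×1.60×10^-19)(0.702)] = 1.49×10^-6 m.

r ≈ 1.49 µm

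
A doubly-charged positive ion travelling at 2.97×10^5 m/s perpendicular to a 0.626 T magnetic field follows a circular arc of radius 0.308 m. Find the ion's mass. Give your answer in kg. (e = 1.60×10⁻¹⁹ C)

qvB = mv²/r ⇒ m = qBr/v.
m = (2×1.60×10^-19)(0.626)(0.308) / (2.97×10^5) = 2.08×10^-25 kg.

m ≈ 2.08×10^-25 kg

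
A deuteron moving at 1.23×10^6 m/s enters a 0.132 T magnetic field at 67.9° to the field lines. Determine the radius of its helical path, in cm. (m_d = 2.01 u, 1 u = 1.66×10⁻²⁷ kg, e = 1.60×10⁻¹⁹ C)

Only the perpendicular component v⊥ = v sin67.9° = 1.14×10^6 m/s is bent by the field.
r = m v⊥ /(qB) = (3.34×10^-27)(1.14×10^6) / [(1×1.60×10^-19)(0.132)] = 0.180 m.

r ≈ 18.0 cm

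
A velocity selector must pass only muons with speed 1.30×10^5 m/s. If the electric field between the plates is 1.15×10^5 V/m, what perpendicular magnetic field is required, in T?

B ≈ 0.885 T

qE = qvB ⇒ B = E/v = (1.15×10^5) / (1.30×10^5) = 0.885 T.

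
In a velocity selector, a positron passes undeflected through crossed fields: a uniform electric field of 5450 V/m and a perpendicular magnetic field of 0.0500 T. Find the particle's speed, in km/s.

For zero net force, qE = qvB, so v = E/B.
v = (5450) / (0.0500) = 1.09×10^5 m/s.

v ≈ 109 km/s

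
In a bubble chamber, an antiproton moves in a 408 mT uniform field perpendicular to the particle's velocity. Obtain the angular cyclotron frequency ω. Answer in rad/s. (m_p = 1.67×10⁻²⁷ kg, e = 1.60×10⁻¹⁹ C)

ω ≈ 3.91×10^7 rad/s

ω = qB/m = (1×1.60×10^-19)(0.408) / (1.67×10^-27) = 3.91×10^7 rad/s.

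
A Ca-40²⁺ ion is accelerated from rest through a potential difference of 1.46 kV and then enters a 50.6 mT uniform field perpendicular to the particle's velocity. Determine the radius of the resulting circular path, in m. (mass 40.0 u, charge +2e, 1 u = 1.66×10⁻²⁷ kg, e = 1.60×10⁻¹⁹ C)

The kinetic energy gained is K = qV = (2×1.60×10^-19)(1460) = 4.67×10^-16 J.
v = √(2K/m) = 1.19×10^5 m/s.
r = mv/(qB) = (6.64×10^-26)(1.19×10^5) / [(2×1.60×10^-19)(0.0506)] = 0.486 m.

r ≈ 0.486 m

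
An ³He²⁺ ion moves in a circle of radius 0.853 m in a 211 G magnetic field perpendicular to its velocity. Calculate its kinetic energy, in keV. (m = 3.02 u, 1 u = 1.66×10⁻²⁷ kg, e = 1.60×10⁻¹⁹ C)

K ≈ 20.7 keV

v = qBr/m = (2×1.60×10^-19)(0.0211)(0.853) / (5.01×10^-27) = 1.15×10^6 m/s.
K = ½mv² = 0.5·(5.01×10^-27)·(1.15×10^6)² = 3.31×10^-15 J = 20.7 keV.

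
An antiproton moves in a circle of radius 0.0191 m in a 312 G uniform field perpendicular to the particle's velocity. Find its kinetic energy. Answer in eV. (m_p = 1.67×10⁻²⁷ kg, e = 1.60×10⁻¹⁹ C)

K ≈ 17.0 eV

v = qBr/m = (1×1.60×10^-19)(0.0312)(0.0191) / (1.67×10^-27) = 5.71×10^4 m/s.
K = ½mv² = 0.5·(1.67×10^-27)·(5.71×10^4)² = 2.72×10^-18 J = 17.0 eV.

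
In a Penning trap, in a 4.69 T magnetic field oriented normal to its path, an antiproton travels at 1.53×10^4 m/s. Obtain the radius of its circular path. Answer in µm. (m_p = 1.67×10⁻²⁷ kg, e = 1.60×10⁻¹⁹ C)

The magnetic force provides the centripetal force: qvB = mv²/r, so r = mv/(qB).
r = (1.67×10^-27 kg)(1.53×10^4 m/s) / [(1×1.60×10^-19 C)(4.69 T)] = 3.40×10^-5 m.

r ≈ 34.0 µm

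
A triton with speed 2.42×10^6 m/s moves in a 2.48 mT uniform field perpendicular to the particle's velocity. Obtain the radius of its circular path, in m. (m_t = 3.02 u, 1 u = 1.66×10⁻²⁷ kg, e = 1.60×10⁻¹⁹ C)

The magnetic force provides the centripetal force: qvB = mv²/r, so r = mv/(qB).
r = (5.01×10^-27 kg)(2.42×10^6 m/s) / [(1×1.60×10^-19 C)(2.48×10^-3 T)] = 30.6 m.

r ≈ 30.6 m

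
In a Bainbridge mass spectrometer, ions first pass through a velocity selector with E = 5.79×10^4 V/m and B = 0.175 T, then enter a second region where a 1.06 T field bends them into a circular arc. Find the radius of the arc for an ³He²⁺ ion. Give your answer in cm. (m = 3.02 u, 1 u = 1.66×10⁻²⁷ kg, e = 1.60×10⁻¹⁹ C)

r ≈ 0.489 cm

The selector passes v = E/B = 5.79×10^4/0.175 = 3.31×10^5 m/s.
In the deflection region, r = mv/(qB₂) = (5.01×10^-27)(3.31×10^5) / [(2×1.60×10^-19)(1.06)] = 4.89×10^-3 m.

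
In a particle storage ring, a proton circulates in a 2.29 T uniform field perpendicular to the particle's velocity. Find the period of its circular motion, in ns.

The cyclotron period is independent of speed: T = 2πm/(qB).
T = 2π(1.67×10^-27) / [(1×1.60×10^-19)(2.29)] = 2.86×10^-8 s.

T ≈ 28.6 ns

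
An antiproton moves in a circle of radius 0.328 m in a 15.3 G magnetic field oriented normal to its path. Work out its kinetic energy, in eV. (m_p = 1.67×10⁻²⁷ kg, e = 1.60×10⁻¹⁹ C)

v = qBr/m = (1×1.60×10^-19)(1.53×10^-3)(0.328) / (1.67×10^-27) = 4.81×10^4 m/s.
K = ½mv² = 0.5·(1.67×10^-27)·(4.81×10^4)² = 1.93×10^-18 J = 12.1 eV.

K ≈ 12.1 eV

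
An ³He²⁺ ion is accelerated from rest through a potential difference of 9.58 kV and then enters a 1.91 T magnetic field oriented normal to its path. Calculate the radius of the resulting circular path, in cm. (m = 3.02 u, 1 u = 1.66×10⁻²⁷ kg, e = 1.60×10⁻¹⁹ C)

The kinetic energy gained is K = qV = (2×1.60×10^-19)(9580) = 3.07×10^-15 J.
v = √(2K/m) = 1.11×10^6 m/s.
r = mv/(qB) = (5.01×10^-27)(1.11×10^6) / [(2×1.60×10^-19)(1.91)] = 9.07×10^-3 m.

r ≈ 0.907 cm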